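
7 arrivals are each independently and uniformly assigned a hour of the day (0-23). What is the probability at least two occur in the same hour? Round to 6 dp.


P(all different) = prod((24-i)/24 for i=0..6) = 0.380328
P(at least one match) = 1 - 0.380328 = 0.619672

0.619672


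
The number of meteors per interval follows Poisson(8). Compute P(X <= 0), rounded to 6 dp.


P(X<=0) = e^(-8)*8^0/0!
≈ 0.0003354626
≈ 0.000335

0.000335


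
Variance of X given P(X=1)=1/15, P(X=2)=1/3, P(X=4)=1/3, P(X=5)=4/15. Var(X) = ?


E[X] = 17/5, E[X^2] = 67/5
Var(X) = E[X^2] - (E[X])^2 = 67/5 - (17/5)^2 = 46/25

46/25


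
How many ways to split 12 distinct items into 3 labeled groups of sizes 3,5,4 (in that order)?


12! = 479001600
Denominator: 3!=6 * 5!=120 * 4!=24
Coefficient = 479001600 / 17280 = 27720

27720


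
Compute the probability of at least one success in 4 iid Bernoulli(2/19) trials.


P(at least one) = 1 - P(none)
P(none) = (1 - 2/19)^4 = (17/19)^4 = 83521/130321
P(at least one) = 1 - 83521/130321 = 46800/130321

46800/130321


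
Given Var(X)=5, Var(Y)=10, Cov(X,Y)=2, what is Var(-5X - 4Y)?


Var(-5X - 4Y) = (-5)^2*Var(X) + (-4)^2*Var(Y) + 2*(-5)*(-4)*Cov(X,Y)
= 25*5 + 16*10 + 40*2
= 125 + 160 + 80 = 365

365


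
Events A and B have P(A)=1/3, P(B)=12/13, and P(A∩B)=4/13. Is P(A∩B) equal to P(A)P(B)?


P(A)*P(B) = 1/3*12/13 = 4/13
P(A∩B) = 4/13, which equals P(A)P(B), so independent

Yes, A and B are independent


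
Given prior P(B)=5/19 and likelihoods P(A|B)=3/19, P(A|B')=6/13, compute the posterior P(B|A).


P(A) = P(A|B)P(B) + P(A|B')P(B') = 3/19*5/19 + 6/13*14/19 = 1791/4693
P(B|A) = P(A|B)P(B)/P(A) = (15/361)/(1791/4693) = 65/597

65/597


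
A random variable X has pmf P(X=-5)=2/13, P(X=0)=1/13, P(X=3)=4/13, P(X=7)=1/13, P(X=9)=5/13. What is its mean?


E[X] = sum(x * P(x))
= -5*2/13 + 0*1/13 + 3*4/13 + 7*1/13 + 9*5/13
= 54/13

54/13


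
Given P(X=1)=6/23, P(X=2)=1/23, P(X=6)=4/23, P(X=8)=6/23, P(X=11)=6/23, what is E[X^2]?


E[X^2] = sum(g(x)*P(x))
= 1*6/23 + 4*1/23 + 36*4/23 + 64*6/23 + 121*6/23
= 1264/23

1264/23


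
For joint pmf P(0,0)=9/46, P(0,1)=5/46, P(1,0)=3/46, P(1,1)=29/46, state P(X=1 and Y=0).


Read from table: P(X=1, Y=0) = 3/46

3/46


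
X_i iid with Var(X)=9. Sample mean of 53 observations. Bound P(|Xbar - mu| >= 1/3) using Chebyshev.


Var(Xbar) = Var(X)/n = 9/53
Chebyshev: P(|Xbar-mu| >= 1/3) <= Var(Xbar)/(1/3)^2 = (9/53)/(1/9) = 81/53
Bound exceeds 1, so trivial bound: 1

1


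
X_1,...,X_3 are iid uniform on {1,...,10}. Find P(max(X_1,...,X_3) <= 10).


P(max <= 10) = P(all X_i <= 10) = (P(X_1 <= 10))^3
= (10/10)^3 = 1^3 = 1

1


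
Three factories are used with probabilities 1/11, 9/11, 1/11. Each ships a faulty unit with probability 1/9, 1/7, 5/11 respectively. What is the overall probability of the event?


P(A) = P(A|B1)P(B1) + P(A|B2)P(B2) + P(A|B3)P(B3)
= 1/9*1/11 + 1/7*9/11 + 5/11*1/11
= 1/99 + 9/77 + 5/121 = 1283/7623

1283/7623


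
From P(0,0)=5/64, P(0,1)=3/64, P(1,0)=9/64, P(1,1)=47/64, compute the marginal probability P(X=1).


P(X=1) = P(1,0)+P(1,1) = 9/64 + 47/64 = 56/64 = 7/8

7/8


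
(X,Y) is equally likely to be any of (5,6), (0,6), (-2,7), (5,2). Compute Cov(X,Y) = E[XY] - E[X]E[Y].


E[X]=2, E[Y]=21/4, E[XY]=13/2
Cov(X,Y) = E[XY] - E[X]E[Y] = 13/2 - 2*21/4 = -4

-4


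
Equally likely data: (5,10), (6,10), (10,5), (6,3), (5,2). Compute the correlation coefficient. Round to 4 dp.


Cov(X,Y) = -0.8000, Var(X) = 3.4400, Var(Y) = 11.6000
rho = Cov/(sqrt(VarX)*sqrt(VarY)) = -0.1266

-0.1266


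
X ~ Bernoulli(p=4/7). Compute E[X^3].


For Bernoulli: X in {0,1}
E[X^3] = 0^3*(1-4/7) + 1^3*4/7 = 4/7

4/7


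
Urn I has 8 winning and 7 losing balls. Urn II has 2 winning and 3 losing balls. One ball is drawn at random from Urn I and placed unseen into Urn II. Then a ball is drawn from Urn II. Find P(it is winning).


P(transfer winning) = 8/15; P(transfer losing) = 7/15
If winning transferred: Urn II has 3 winning of 6, so P(winning|winning moved) = 1/2
If losing transferred: Urn II has 2 winning of 6, so P(winning|losing moved) = 1/3
By total probability: P(winning) = 8/15*1/2 + 7/15*1/3 = 19/45

19/45


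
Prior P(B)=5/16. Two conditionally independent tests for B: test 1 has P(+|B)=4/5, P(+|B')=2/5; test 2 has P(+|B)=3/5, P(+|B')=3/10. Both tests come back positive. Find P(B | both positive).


After test 1: P(+) = 4/5*5/16 + 2/5*11/16 = 21/40
P(B|+) = (1/4)/(21/40) = 10/21
After test 2 (use post1 as new prior): P(+) = 3/5*10/21 + 3/10*11/21 = 31/70
P(B|+,+) = (2/7)/(31/70) = 20/31

20/31


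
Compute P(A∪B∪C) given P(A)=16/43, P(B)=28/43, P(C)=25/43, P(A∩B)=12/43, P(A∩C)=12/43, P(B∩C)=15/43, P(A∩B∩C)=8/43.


P(A∪B∪C) = P(A)+P(B)+P(C) - P(AB)-P(AC)-P(BC) + P(ABC)
= 16/43+28/43+25/43 - 12/43-12/43-15/43 + 8/43
= 38/43

38/43


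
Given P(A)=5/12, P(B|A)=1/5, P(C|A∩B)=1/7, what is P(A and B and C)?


P(A∩B∩C) = P(A) * P(B|A) * P(C|A∩B)
= 5/12 * 1/5 * 1/7
= 1/12 * 1/7 = 1/84

1/84


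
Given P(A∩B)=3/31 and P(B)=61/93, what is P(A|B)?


P(A|B) = P(A∩B)/P(B) = (18/186)/(122/186) = 18/122 = 9/61

9/61


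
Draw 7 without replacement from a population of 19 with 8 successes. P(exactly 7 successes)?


P(X=7) = C(8,7)*C(11,0) / C(19,7)
= 8*1 / 50388
= 8/50388 = 2/12597

2/12597


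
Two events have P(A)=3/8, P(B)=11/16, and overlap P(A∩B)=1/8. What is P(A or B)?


P(A∪B) = P(A) + P(B) - P(A∩B)
= 3/8 + 11/16 - 1/8 = 15/16

15/16


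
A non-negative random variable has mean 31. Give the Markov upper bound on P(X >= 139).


Markov: P(X >= a) <= E[X]/a
P(X >= 139) <= 31/139

31/139


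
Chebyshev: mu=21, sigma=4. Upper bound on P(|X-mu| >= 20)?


k = 20/4 = 5
Chebyshev: P(|X-mu| >= k*sigma) <= 1/k^2 = 1/5^2 = 1/25

1/25


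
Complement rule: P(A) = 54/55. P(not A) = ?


P(A') = 1 - P(A) = 1 - 54/55 = 1/55

1/55


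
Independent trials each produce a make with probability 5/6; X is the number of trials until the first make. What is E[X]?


For geometric (trials until first success), E[X] = 1/p = 1/(5/6) = 6/5

6/5


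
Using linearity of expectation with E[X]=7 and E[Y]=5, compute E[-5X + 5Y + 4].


E[-5X + 5Y + 4] = -5*E[X] + 5*E[Y] + 4
= (-5)*(7) + (5)*(5) + (4)
= -35 + 25 + 4 = -6

-6


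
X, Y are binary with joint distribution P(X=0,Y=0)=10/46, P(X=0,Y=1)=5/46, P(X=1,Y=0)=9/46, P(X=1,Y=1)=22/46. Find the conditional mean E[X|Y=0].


P(Y=0) = 19/46
E[X|Y=0] = (0*10 + 1*9)/19 = 9/19

9/19


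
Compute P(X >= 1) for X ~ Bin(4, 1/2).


P(X>=1) = P(X=1) + P(X=2) + P(X=3) + P(X=4)
= 1/4 + 3/8 + 1/4 + 1/16
= 15/16

15/16


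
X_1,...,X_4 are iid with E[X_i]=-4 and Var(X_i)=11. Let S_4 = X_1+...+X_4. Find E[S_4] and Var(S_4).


E[S_n] = n*mu = 4*-4 = -16
Var(S_n) = n*sigma^2 = 4*11 = 44

E[S_4]=-16, Var(S_4)=44


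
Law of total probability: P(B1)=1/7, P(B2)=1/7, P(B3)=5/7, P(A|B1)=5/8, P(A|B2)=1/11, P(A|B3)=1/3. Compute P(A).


P(A) = P(A|B1)P(B1) + P(A|B2)P(B2) + P(A|B3)P(B3)
= 5/8*1/7 + 1/11*1/7 + 1/3*5/7
= 5/56 + 1/77 + 5/21 = 629/1848

629/1848


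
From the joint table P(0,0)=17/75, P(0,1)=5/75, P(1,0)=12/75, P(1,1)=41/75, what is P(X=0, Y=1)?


Read from table: P(X=0, Y=1) = 5/75 = 1/15

1/15


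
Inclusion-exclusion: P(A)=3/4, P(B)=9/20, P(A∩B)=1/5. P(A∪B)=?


P(A∪B) = P(A) + P(B) - P(A∩B)
= 3/4 + 9/20 - 1/5 = 1

1


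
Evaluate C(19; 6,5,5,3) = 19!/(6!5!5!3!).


19! = 121645100408832000
Denominator: 6!=720 * 5!=120 * 5!=120 * 3!=6
Coefficient = 121645100408832000 / 62208000 = 1955457504

1955457504


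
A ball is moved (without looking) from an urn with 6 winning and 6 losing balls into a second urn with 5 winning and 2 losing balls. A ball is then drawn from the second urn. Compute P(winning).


P(transfer winning) = 6/12 = 1/2; P(transfer losing) = 1/2
If winning transferred: Urn II has 6 winning of 8, so P(winning|winning moved) = 3/4
If losing transferred: Urn II has 5 winning of 8, so P(winning|losing moved) = 5/8
By total probability: P(winning) = 1/2*3/4 + 1/2*5/8 = 11/16

11/16


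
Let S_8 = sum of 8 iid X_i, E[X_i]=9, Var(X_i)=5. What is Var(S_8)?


By independence, Var(S_n) = n*Var(X_1) = 8*5 = 40

40


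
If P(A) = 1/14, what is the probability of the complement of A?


P(A') = 1 - P(A) = 1 - 1/14 = 13/14

13/14


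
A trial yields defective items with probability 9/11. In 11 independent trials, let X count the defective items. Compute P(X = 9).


P(X=9) = C(11,9) * p^9 * (1-p)^2
= 55 * 387420489/2357947691 * 4/121
= 7748409780/25937424601

7748409780/25937424601


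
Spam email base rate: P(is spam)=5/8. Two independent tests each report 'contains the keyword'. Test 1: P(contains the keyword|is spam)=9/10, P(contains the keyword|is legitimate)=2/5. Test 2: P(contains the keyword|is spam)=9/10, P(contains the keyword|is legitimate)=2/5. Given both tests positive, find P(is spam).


After test 1: P(+) = 9/10*5/8 + 2/5*3/8 = 57/80
P(B|+) = (9/16)/(57/80) = 15/19
After test 2 (use post1 as new prior): P(+) = 9/10*15/19 + 2/5*4/19 = 151/190
P(B|+,+) = (27/38)/(151/190) = 135/151

135/151


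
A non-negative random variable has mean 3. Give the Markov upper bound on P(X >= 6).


Markov: P(X >= a) <= E[X]/a
P(X >= 6) <= 3/6 = 1/2

1/2


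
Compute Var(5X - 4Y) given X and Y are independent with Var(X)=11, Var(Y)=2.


Independence => Cov(X,Y)=0
Var(5X - 4Y) = 5^2*Var(X) + (-4)^2*Var(Y)
= 25*11 + 16*2 = 307

307


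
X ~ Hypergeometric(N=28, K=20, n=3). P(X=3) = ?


P(X=3) = C(20,3)*C(8,0) / C(28,3)
= 1140*1 / 3276
= 1140/3276 = 95/273

95/273


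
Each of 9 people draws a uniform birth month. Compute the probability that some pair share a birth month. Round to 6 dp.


P(all different) = prod((12-i)/12 for i=0..8) = 0.015472
P(at least one match) = 1 - 0.015472 = 0.984528

0.984528


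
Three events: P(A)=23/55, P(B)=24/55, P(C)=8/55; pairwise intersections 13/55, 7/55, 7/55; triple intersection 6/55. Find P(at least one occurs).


P(A∪B∪C) = P(A)+P(B)+P(C) - P(AB)-P(AC)-P(BC) + P(ABC)
= 23/55+24/55+8/55 - 13/55-7/55-7/55 + 6/55
= 34/55

34/55


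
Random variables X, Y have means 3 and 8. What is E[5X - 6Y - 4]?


E[5X - 6Y - 4] = 5*E[X] - 6*E[Y] - 4
= (5)*(3) + (-6)*(8) + (-4)
= 15 - 48 - 4 = -37

-37


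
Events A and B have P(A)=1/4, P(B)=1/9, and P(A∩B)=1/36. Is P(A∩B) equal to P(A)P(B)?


P(A)*P(B) = 1/4*1/9 = 1/36
P(A∩B) = 1/36, which equals P(A)P(B), so independent

Yes, A and B are independent


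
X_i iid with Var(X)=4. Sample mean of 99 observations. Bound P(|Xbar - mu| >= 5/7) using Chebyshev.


Var(Xbar) = Var(X)/n = 4/99
Chebyshev: P(|Xbar-mu| >= 5/7) <= Var(Xbar)/(5/7)^2 = (4/99)/(25/49) = 196/2475

196/2475


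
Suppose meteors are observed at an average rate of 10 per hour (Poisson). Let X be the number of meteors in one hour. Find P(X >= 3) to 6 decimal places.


P(X>=3) = 1 - P(X<=2) = 1 - (e^(-10)*10^0/0! + e^(-10)*10^1/1! + e^(-10)*10^2/2!)
≈ 1 - (0.0000453999 + 0.0004539993 + 0.0022699965)
= 1 - 0.0027693957 = 0.9972306043
≈ 0.997231

0.997231


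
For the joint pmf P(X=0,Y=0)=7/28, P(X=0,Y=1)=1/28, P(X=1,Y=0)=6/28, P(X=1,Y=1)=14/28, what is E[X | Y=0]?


P(Y=0) = 13/28
E[X|Y=0] = (0*7 + 1*6)/13 = 6/13

6/13


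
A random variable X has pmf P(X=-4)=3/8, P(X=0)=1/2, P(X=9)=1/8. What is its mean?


E[X] = sum(x * P(x))
= -4*3/8 + 0*1/2 + 9*1/8
= -3/8

-3/8


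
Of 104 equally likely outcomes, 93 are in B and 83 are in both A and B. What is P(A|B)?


P(A|B) = P(A∩B)/P(B) = (83/104)/(93/104) = 83/93

83/93


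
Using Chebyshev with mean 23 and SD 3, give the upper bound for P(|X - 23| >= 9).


k = 9/3 = 3
Chebyshev: P(|X-mu| >= k*sigma) <= 1/k^2 = 1/3^2 = 1/9

1/9


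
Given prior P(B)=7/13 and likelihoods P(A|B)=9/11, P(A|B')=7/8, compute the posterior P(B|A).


P(A) = P(A|B)P(B) + P(A|B')P(B') = 9/11*7/13 + 7/8*6/13 = 483/572
P(B|A) = P(A|B)P(B)/P(A) = (63/143)/(483/572) = 12/23

12/23


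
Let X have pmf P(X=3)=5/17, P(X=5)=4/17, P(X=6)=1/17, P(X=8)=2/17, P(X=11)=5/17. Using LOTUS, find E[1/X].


E[1/X] = sum(g(x)*P(x))
= 1/3*5/17 + 1/5*4/17 + 1/6*1/17 + 1/8*2/17 + 1/11*5/17
= 2203/11220

2203/11220


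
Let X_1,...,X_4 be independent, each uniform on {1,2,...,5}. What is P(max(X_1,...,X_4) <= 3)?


P(max <= 3) = P(all X_i <= 3) = (P(X_1 <= 3))^4
= (3/5)^4 = 81/625

81/625


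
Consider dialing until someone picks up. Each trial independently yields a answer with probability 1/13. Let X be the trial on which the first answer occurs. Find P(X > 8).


P(X > 8) = P(first 8 trials all fail) = (1-p)^8 = (12/13)^8 = 429981696/815730721

429981696/815730721


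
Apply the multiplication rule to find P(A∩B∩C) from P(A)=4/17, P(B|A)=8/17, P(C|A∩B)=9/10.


P(A∩B∩C) = P(A) * P(B|A) * P(C|A∩B)
= 4/17 * 8/17 * 9/10
= 32/289 * 9/10 = 144/1445

144/1445


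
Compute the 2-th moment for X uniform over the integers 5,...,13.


E[X^2] = (1/9) * sum(x^2 for x=5..13)
= 789/9 = 263/3

263/3


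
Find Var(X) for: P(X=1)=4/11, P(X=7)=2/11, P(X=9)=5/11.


E[X] = 63/11, E[X^2] = 507/11
Var(X) = E[X^2] - (E[X])^2 = 507/11 - (63/11)^2 = 1608/121

1608/121


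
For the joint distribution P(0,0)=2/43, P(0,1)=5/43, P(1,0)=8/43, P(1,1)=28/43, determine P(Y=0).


P(Y=0) = P(0,0)+P(1,0) = 2/43 + 8/43 = 10/43

10/43


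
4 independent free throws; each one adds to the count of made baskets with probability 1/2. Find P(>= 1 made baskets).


P(at least one) = 1 - P(none)
P(none) = (1 - 1/2)^4 = (1/2)^4 = 1/16
P(at least one) = 1 - 1/16 = 15/16

15/16


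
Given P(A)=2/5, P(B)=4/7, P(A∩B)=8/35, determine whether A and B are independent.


P(A)*P(B) = 2/5*4/7 = 8/35
P(A∩B) = 8/35, which equals P(A)P(B), so independent

Yes, A and B are independent


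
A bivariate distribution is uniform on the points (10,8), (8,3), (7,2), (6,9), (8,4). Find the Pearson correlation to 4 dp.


Cov(X,Y) = 0.2400, Var(X) = 1.7600, Var(Y) = 7.7600
rho = Cov/(sqrt(VarX)*sqrt(VarY)) = 0.0649

0.0649


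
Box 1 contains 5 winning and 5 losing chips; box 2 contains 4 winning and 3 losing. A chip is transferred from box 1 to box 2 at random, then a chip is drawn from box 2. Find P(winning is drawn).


P(transfer winning) = 5/10 = 1/2; P(transfer losing) = 1/2
If winning transferred: Urn II has 5 winning of 8, so P(winning|winning moved) = 5/8
If losing transferred: Urn II has 4 winning of 8, so P(winning|losing moved) = 1/2
By total probability: P(winning) = 1/2*5/8 + 1/2*1/2 = 9/16

9/16


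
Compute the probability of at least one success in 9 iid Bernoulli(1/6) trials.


P(at least one) = 1 - P(none)
P(none) = (1 - 1/6)^9 = (5/6)^9 = 1953125/10077696
P(at least one) = 1 - 1953125/10077696 = 8124571/10077696

8124571/10077696


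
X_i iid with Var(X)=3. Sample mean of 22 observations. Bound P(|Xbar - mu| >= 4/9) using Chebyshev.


Var(Xbar) = Var(X)/n = 3/22
Chebyshev: P(|Xbar-mu| >= 4/9) <= Var(Xbar)/(4/9)^2 = (3/22)/(16/81) = 243/352

243/352


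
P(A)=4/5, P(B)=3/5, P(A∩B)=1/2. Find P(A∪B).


P(A∪B) = P(A) + P(B) - P(A∩B)
= 4/5 + 3/5 - 1/2 = 9/10

9/10


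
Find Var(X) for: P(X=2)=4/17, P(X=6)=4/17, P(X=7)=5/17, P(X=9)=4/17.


E[X] = 103/17, E[X^2] = 729/17
Var(X) = E[X^2] - (E[X])^2 = 729/17 - (103/17)^2 = 1784/289

1784/289


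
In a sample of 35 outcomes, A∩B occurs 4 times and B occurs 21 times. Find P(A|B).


P(A|B) = P(A∩B)/P(B) = (4/35)/(21/35) = 4/21

4/21


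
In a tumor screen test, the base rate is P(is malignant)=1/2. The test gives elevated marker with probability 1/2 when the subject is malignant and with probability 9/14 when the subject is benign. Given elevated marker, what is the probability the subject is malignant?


P(A) = P(A|B)P(B) + P(A|B')P(B') = 1/2*1/2 + 9/14*1/2 = 4/7
P(B|A) = P(A|B)P(B)/P(A) = (1/4)/(4/7) = 7/16

7/16


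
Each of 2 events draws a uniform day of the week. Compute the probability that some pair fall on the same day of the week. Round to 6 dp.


P(all different) = prod((7-i)/7 for i=0..1) = 0.857143
P(at least one match) = 1 - 0.857143 = 0.142857

0.142857


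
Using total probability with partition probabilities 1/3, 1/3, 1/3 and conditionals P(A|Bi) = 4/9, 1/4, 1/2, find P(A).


P(A) = P(A|B1)P(B1) + P(A|B2)P(B2) + P(A|B3)P(B3)
= 4/9*1/3 + 1/4*1/3 + 1/2*1/3
= 4/27 + 1/12 + 1/6 = 43/108

43/108


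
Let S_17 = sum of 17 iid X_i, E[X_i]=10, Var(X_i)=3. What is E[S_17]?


E[S_n] = n*E[X_1] = 17*10 = 170

170


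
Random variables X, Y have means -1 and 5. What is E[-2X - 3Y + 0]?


E[-2X - 3Y + 0] = -2*E[X] - 3*E[Y] + 0
= (-2)*(-1) + (-3)*(5) + (0)
= 2 - 15 + 0 = -13

-13


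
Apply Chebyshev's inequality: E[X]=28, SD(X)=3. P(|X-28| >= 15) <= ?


k = 15/3 = 5
Chebyshev: P(|X-mu| >= k*sigma) <= 1/k^2 = 1/5^2 = 1/25

1/25


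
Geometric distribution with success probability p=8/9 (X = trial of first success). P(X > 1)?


P(X > 1) = P(first 1 trials all fail) = (1-p)^1 = (1/9)^1 = 1/9

1/9


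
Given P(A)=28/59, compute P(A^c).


P(A') = 1 - P(A) = 1 - 28/59 = 31/59

31/59


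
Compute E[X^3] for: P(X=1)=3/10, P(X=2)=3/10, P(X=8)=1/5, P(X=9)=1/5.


E[X^3] = sum(x^3 * P(x))
= 1*3/10 + 8*3/10 + 512*1/5 + 729*1/5
= 2509/10

2509/10


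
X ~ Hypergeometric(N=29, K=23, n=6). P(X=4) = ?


P(X=4) = C(23,4)*C(6,2) / C(29,6)
= 8855*15 / 475020
= 132825/475020 = 1265/4524

1265/4524


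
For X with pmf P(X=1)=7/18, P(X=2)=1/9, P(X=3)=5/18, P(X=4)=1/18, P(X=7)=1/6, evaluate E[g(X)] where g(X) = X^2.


E[X^2] = sum(g(x)*P(x))
= 1*7/18 + 4*1/9 + 9*5/18 + 16*1/18 + 49*1/6
= 223/18

223/18


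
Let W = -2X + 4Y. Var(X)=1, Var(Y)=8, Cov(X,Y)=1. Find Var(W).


Var(-2X + 4Y) = (-2)^2*Var(X) + 4^2*Var(Y) + 2*(-2)*4*Cov(X,Y)
= 4*1 + 16*8 - 16*1
= 4 + 128 - 16 = 116

116


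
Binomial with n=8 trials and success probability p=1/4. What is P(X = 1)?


P(X=1) = C(8,1) * p^1 * (1-p)^7
= 8 * 1/4 * 2187/16384
= 2187/8192

2187/8192


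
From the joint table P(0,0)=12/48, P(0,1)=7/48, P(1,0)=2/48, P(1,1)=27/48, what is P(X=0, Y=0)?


Read from table: P(X=0, Y=0) = 12/48 = 1/4

1/4


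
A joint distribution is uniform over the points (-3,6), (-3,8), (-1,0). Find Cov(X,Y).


E[X]=-7/3, E[Y]=14/3, E[XY]=-14
Cov(X,Y) = E[XY] - E[X]E[Y] = -14 + 7/3*14/3 = -28/9

-28/9


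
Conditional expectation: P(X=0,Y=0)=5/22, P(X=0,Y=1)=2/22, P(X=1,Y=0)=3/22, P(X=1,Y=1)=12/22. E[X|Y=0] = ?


P(Y=0) = 8/22
E[X|Y=0] = (0*5 + 1*3)/8 = 3/8

3/8


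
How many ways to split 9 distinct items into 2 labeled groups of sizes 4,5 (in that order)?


9! = 362880
Denominator: 4!=24 * 5!=120
Coefficient = 362880 / 2880 = 126

126


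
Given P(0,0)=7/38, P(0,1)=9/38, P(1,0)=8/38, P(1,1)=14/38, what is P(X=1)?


P(X=1) = P(1,0)+P(1,1) = 8/38 + 14/38 = 22/38 = 11/19

11/19


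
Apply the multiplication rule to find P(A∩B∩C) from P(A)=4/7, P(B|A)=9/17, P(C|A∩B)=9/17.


P(A∩B∩C) = P(A) * P(B|A) * P(C|A∩B)
= 4/7 * 9/17 * 9/17
= 36/119 * 9/17 = 324/2023

324/2023


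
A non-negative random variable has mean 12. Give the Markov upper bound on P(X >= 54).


Markov: P(X >= a) <= E[X]/a
P(X >= 54) <= 12/54 = 2/9

2/9


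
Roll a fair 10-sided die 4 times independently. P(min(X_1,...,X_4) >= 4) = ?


P(min >= 4) = P(all X_i >= 4) = (P(X_1 >= 4))^4
= (7/10)^4 = 2401/10000

2401/10000


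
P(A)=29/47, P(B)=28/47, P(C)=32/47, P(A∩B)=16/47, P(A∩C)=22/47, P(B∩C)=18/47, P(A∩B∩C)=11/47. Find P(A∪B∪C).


P(A∪B∪C) = P(A)+P(B)+P(C) - P(AB)-P(AC)-P(BC) + P(ABC)
= 29/47+28/47+32/47 - 16/47-22/47-18/47 + 11/47
= 44/47

44/47


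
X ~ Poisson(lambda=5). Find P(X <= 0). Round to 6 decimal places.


P(X<=0) = e^(-5)*5^0/0!
≈ 0.0067379470
≈ 0.006738

0.006738


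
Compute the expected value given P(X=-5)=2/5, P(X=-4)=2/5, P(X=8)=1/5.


E[X] = sum(x * P(x))
= -5*2/5 - 4*2/5 + 8*1/5
= -2

-2


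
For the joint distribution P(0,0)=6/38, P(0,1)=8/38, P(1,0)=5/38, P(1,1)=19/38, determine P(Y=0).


P(Y=0) = P(0,0)+P(1,0) = 6/38 + 5/38 = 11/38

11/38


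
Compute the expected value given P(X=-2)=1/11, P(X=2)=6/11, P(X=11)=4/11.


E[X] = sum(x * P(x))
= -2*1/11 + 2*6/11 + 11*4/11
= 54/11

54/11


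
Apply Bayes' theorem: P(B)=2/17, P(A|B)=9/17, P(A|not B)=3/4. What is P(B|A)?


P(A) = P(A|B)P(B) + P(A|B')P(B') = 9/17*2/17 + 3/4*15/17 = 837/1156
P(B|A) = P(A|B)P(B)/P(A) = (18/289)/(837/1156) = 8/93

8/93


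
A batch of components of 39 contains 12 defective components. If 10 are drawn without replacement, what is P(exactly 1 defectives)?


P(X=1) = C(12,1)*C(27,9) / C(39,10)
= 12*4686825 / 635745396
= 56241900/635745396 = 1725/19499

1725/19499


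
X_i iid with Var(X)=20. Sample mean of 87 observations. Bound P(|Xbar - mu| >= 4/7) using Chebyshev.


Var(Xbar) = Var(X)/n = 20/87
Chebyshev: P(|Xbar-mu| >= 4/7) <= Var(Xbar)/(4/7)^2 = (20/87)/(16/49) = 245/348

245/348


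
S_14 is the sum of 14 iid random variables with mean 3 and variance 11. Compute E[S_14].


E[S_n] = n*E[X_1] = 14*3 = 42

42


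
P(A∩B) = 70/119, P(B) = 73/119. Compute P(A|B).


P(A|B) = P(A∩B)/P(B) = (70/119)/(73/119) = 70/73

70/73


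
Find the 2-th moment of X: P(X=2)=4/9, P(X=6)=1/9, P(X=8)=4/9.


E[X^2] = sum(x^2 * P(x))
= 4*4/9 + 36*1/9 + 64*4/9
= 308/9

308/9


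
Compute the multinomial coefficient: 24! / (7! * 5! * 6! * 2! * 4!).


24! = 620448401733239439360000
Denominator: 7!=5040 * 5!=120 * 6!=720 * 2!=2 * 4!=24
Coefficient = 620448401733239439360000 / 20901888000 = 29683844910720

29683844910720


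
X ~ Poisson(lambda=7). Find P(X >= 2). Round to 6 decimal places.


P(X>=2) = 1 - P(X<=1) = 1 - (e^(-7)*7^0/0! + e^(-7)*7^1/1!)
≈ 1 - (0.0009118820 + 0.0063831738)
= 1 - 0.0072950558 = 0.9927049442
≈ 0.992705

0.992705


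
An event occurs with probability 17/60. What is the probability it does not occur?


P(A') = 1 - P(A) = 1 - 17/60 = 43/60

43/60


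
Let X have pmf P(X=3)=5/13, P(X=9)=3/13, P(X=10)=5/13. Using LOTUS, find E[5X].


E[5X] = sum(g(x)*P(x))
= 15*5/13 + 45*3/13 + 50*5/13
= 460/13

460/13


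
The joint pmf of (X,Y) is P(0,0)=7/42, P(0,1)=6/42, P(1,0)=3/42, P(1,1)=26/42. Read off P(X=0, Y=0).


Read from table: P(X=0, Y=0) = 7/42 = 1/6

1/6


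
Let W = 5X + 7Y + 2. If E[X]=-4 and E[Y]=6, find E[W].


E[5X + 7Y + 2] = 5*E[X] + 7*E[Y] + 2
= (5)*(-4) + (7)*(6) + (2)
= -20 + 42 + 2 = 24

24


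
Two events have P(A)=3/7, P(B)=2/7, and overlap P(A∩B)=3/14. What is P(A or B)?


P(A∪B) = P(A) + P(B) - P(A∩B)
= 3/7 + 2/7 - 3/14 = 1/2

1/2


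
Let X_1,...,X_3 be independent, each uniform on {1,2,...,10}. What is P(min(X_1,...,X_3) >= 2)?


P(min >= 2) = P(all X_i >= 2) = (P(X_1 >= 2))^3
= (9/10)^3 = 729/1000

729/1000


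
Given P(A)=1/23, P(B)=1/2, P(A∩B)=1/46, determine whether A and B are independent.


P(A)*P(B) = 1/23*1/2 = 1/46
P(A∩B) = 1/46, which equals P(A)P(B), so independent

Yes, A and B are independent


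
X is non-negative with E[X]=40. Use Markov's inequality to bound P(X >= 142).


Markov: P(X >= a) <= E[X]/a
P(X >= 142) <= 40/142 = 20/71

20/71


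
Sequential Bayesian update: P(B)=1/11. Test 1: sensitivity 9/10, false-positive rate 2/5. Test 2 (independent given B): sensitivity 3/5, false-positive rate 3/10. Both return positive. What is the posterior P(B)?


After test 1: P(+) = 9/10*1/11 + 2/5*10/11 = 49/110
P(B|+) = (9/110)/(49/110) = 9/49
After test 2 (use post1 as new prior): P(+) = 3/5*9/49 + 3/10*40/49 = 87/245
P(B|+,+) = (27/245)/(87/245) = 9/29

9/29


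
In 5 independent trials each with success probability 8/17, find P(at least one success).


P(at least one) = 1 - P(none)
P(none) = (1 - 8/17)^5 = (9/17)^5 = 59049/1419857
P(at least one) = 1 - 59049/1419857 = 1360808/1419857

1360808/1419857


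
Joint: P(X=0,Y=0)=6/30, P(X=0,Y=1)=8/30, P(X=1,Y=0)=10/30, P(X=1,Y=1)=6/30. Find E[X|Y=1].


P(Y=1) = 14/30
E[X|Y=1] = (0*8 + 1*6)/14 = 6/14 = 3/7

3/7


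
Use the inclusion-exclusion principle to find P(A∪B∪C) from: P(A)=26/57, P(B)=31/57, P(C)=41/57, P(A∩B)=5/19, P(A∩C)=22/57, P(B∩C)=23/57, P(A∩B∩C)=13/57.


P(A∪B∪C) = P(A)+P(B)+P(C) - P(AB)-P(AC)-P(BC) + P(ABC)
= 26/57+31/57+41/57 - 5/19-22/57-23/57 + 13/57
= 17/19

17/19


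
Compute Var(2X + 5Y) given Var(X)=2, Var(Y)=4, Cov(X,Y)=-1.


Var(2X + 5Y) = 2^2*Var(X) + 5^2*Var(Y) + 2*2*5*Cov(X,Y)
= 4*2 + 25*4 + 20*(-1)
= 8 + 100 - 20 = 88

88


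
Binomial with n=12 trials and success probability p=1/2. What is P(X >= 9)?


P(X>=9) = P(X=9) + P(X=10) + P(X=11) + P(X=12)
= 55/1024 + 33/2048 + 3/1024 + 1/4096
= 299/4096

299/4096


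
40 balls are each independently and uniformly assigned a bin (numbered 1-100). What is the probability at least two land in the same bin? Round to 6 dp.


P(all different) = prod((100-i)/100 for i=0..39) = 0.000112
P(at least one match) = 1 - 0.000112 = 0.999888

0.999888


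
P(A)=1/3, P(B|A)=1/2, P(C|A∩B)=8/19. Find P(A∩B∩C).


P(A∩B∩C) = P(A) * P(B|A) * P(C|A∩B)
= 1/3 * 1/2 * 8/19
= 1/6 * 8/19 = 4/57

4/57


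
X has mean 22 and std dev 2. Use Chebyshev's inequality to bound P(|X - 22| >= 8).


k = 8/2 = 4
Chebyshev: P(|X-mu| >= k*sigma) <= 1/k^2 = 1/4^2 = 1/16

1/16


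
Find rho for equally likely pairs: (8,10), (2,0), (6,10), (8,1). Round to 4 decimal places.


Cov(X,Y) = 5.5000, Var(X) = 6.0000, Var(Y) = 22.6875
rho = Cov/(sqrt(VarX)*sqrt(VarY)) = 0.4714

0.4714


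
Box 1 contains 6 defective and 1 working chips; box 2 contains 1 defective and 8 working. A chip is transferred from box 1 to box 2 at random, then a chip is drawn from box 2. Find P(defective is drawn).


P(transfer defective) = 6/7; P(transfer working) = 1/7
If defective transferred: Urn II has 2 defective of 10, so P(defective|defective moved) = 1/5
If working transferred: Urn II has 1 defective of 10, so P(defective|working moved) = 1/10
By total probability: P(defective) = 6/7*1/5 + 1/7*1/10 = 13/70

13/70


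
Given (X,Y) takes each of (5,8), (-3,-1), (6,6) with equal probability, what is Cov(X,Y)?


E[X]=8/3, E[Y]=13/3, E[XY]=79/3
Cov(X,Y) = E[XY] - E[X]E[Y] = 79/3 - 8/3*13/3 = 133/9

133/9


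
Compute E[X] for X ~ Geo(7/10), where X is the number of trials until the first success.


For geometric (trials until first success), E[X] = 1/p = 1/(7/10) = 10/7

10/7


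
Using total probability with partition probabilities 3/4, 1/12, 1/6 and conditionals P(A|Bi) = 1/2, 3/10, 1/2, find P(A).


P(A) = P(A|B1)P(B1) + P(A|B2)P(B2) + P(A|B3)P(B3)
= 1/2*3/4 + 3/10*1/12 + 1/2*1/6
= 3/8 + 1/40 + 1/12 = 29/60

29/60


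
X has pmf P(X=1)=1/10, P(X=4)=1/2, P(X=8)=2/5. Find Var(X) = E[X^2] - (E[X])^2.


E[X] = 53/10, E[X^2] = 337/10
Var(X) = E[X^2] - (E[X])^2 = 337/10 - (53/10)^2 = 561/100

561/100


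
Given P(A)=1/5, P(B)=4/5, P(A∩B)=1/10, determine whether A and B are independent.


P(A)*P(B) = 1/5*4/5 = 4/25
P(A∩B) = 1/10 != 4/25, so not independent

No, A and B are not independent


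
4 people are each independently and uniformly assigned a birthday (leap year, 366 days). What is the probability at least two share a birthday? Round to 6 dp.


P(all different) = prod((366-i)/366 for i=0..3) = 0.983689
P(at least one match) = 1 - 0.983689 = 0.016311

0.016311


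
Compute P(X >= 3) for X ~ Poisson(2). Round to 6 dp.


P(X>=3) = 1 - P(X<=2) = 1 - (e^(-2)*2^0/0! + e^(-2)*2^1/1! + e^(-2)*2^2/2!)
≈ 1 - (0.1353352832 + 0.2706705665 + 0.2706705665)
= 1 - 0.6766764162 = 0.3233235838
≈ 0.323324

0.323324


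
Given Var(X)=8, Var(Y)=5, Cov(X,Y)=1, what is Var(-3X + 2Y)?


Var(-3X + 2Y) = (-3)^2*Var(X) + 2^2*Var(Y) + 2*(-3)*2*Cov(X,Y)
= 9*8 + 4*5 - 12*1
= 72 + 20 - 12 = 80

80


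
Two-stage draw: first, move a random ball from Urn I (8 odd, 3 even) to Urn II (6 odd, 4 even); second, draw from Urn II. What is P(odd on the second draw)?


P(transfer odd) = 8/11; P(transfer even) = 3/11
If odd transferred: Urn II has 7 odd of 11, so P(odd|odd moved) = 7/11
If even transferred: Urn II has 6 odd of 11, so P(odd|even moved) = 6/11
By total probability: P(odd) = 8/11*7/11 + 3/11*6/11 = 74/121

74/121


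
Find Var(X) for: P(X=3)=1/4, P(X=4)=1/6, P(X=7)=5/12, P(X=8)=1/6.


E[X] = 17/3, E[X^2] = 36
Var(X) = E[X^2] - (E[X])^2 = 36 - (17/3)^2 = 35/9

35/9


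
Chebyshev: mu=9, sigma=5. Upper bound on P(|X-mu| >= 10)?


k = 10/5 = 2
Chebyshev: P(|X-mu| >= k*sigma) <= 1/k^2 = 1/2^2 = 1/4

1/4


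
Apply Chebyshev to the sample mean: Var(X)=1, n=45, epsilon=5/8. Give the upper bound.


Var(Xbar) = Var(X)/n = 1/45
Chebyshev: P(|Xbar-mu| >= 5/8) <= Var(Xbar)/(5/8)^2 = (1/45)/(25/64) = 64/1125

64/1125


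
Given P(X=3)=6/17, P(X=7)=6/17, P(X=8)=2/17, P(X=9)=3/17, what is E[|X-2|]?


E[|X-2|] = sum(g(x)*P(x))
= 1*6/17 + 5*6/17 + 6*2/17 + 7*3/17
= 69/17

69/17


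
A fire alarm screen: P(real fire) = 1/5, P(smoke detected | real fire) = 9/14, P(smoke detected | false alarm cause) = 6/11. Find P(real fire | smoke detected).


P(A) = P(A|B)P(B) + P(A|B')P(B') = 9/14*1/5 + 6/11*4/5 = 87/154
P(B|A) = P(A|B)P(B)/P(A) = (9/70)/(87/154) = 33/145

33/145


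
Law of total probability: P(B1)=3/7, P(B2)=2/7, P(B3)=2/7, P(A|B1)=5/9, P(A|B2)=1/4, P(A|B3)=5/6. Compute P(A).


P(A) = P(A|B1)P(B1) + P(A|B2)P(B2) + P(A|B3)P(B3)
= 5/9*3/7 + 1/4*2/7 + 5/6*2/7
= 5/21 + 1/14 + 5/21 = 23/42

23/42


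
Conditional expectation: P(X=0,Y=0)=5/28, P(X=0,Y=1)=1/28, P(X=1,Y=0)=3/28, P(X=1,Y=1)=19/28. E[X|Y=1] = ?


P(Y=1) = 20/28
E[X|Y=1] = (0*1 + 1*19)/20 = 19/20

19/20


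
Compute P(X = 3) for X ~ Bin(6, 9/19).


P(X=3) = C(6,3) * p^3 * (1-p)^3
= 20 * 729/6859 * 1000/6859
= 14580000/47045881

14580000/47045881


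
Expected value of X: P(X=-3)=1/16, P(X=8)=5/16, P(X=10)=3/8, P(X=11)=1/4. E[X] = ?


E[X] = sum(x * P(x))
= -3*1/16 + 8*5/16 + 10*3/8 + 11*1/4
= 141/16

141/16


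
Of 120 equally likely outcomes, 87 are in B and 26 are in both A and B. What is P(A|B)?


P(A|B) = P(A∩B)/P(B) = (26/120)/(87/120) = 26/87

26/87


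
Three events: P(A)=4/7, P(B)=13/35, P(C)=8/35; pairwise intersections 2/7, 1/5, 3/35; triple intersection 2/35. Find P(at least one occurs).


P(A∪B∪C) = P(A)+P(B)+P(C) - P(AB)-P(AC)-P(BC) + P(ABC)
= 4/7+13/35+8/35 - 2/7-1/5-3/35 + 2/35
= 23/35

23/35


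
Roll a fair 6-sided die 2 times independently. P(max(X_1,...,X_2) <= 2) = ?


P(max <= 2) = P(all X_i <= 2) = (P(X_1 <= 2))^2
= (2/6)^2 = (1/3)^2 = 1/9

1/9


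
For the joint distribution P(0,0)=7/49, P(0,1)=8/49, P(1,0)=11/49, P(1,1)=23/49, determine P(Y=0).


P(Y=0) = P(0,0)+P(1,0) = 7/49 + 11/49 = 18/49

18/49


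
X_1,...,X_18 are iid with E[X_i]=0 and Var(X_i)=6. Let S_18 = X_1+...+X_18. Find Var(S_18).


By independence, Var(S_n) = n*Var(X_1) = 18*6 = 108

108


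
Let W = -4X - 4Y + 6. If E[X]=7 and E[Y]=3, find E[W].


E[-4X - 4Y + 6] = -4*E[X] - 4*E[Y] + 6
= (-4)*(7) + (-4)*(3) + (6)
= -28 - 12 + 6 = -34

-34


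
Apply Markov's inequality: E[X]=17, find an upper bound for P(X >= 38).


Markov: P(X >= a) <= E[X]/a
P(X >= 38) <= 17/38

17/38


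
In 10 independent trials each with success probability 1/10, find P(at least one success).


P(at least one) = 1 - P(none)
P(none) = (1 - 1/10)^10 = (9/10)^10 = 3486784401/10000000000
P(at least one) = 1 - 3486784401/10000000000 = 6513215599/10000000000

6513215599/10000000000


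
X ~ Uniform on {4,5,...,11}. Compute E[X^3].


E[X^3] = (1/8) * sum(x^3 for x=4..11)
= 4320/8 = 540

540


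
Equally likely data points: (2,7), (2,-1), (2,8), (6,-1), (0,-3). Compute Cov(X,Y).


E[X]=12/5, E[Y]=2, E[XY]=22/5
Cov(X,Y) = E[XY] - E[X]E[Y] = 22/5 - 12/5*2 = -2/5

-2/5


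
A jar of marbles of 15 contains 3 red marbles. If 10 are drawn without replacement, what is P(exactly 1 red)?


P(X=1) = C(3,1)*C(12,9) / C(15,10)
= 3*220 / 3003
= 660/3003 = 20/91

20/91


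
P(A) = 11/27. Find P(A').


P(A') = 1 - P(A) = 1 - 11/27 = 16/27

16/27


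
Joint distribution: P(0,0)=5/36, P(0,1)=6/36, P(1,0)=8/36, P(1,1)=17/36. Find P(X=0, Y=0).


Read from table: P(X=0, Y=0) = 5/36

5/36


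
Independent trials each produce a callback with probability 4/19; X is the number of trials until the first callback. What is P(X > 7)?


P(X > 7) = P(first 7 trials all fail) = (1-p)^7 = (15/19)^7 = 170859375/893871739

170859375/893871739


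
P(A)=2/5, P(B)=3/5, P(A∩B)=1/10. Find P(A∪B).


P(A∪B) = P(A) + P(B) - P(A∩B)
= 2/5 + 3/5 - 1/10 = 9/10

9/10


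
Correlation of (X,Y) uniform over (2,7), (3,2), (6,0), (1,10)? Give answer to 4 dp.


Cov(X,Y) = -6.7500, Var(X) = 3.5000, Var(Y) = 15.6875
rho = Cov/(sqrt(VarX)*sqrt(VarY)) = -0.9109

-0.9109


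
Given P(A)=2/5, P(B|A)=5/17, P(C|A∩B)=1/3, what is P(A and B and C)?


P(A∩B∩C) = P(A) * P(B|A) * P(C|A∩B)
= 2/5 * 5/17 * 1/3
= 2/17 * 1/3 = 2/51

2/51


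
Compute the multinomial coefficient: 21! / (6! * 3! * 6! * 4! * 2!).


21! = 51090942171709440000
Denominator: 6!=720 * 3!=6 * 6!=720 * 4!=24 * 2!=2
Coefficient = 51090942171709440000 / 149299200 = 342205063200

342205063200


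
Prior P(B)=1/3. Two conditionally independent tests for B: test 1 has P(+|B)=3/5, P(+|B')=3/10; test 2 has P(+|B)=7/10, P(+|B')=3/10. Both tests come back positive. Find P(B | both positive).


After test 1: P(+) = 3/5*1/3 + 3/10*2/3 = 2/5
P(B|+) = (1/5)/(2/5) = 1/2
After test 2 (use post1 as new prior): P(+) = 7/10*1/2 + 3/10*1/2 = 1/2
P(B|+,+) = (7/20)/(1/2) = 7/10

7/10


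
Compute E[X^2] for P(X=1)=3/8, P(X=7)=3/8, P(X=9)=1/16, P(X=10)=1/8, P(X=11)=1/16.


E[X^2] = sum(g(x)*P(x))
= 1*3/8 + 49*3/8 + 81*1/16 + 100*1/8 + 121*1/16
= 351/8

351/8


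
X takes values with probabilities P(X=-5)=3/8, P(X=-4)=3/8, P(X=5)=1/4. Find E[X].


E[X] = sum(x * P(x))
= -5*3/8 - 4*3/8 + 5*1/4
= -17/8

-17/8


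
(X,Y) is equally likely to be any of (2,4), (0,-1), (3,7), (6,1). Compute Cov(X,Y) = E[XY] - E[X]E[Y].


E[X]=11/4, E[Y]=11/4, E[XY]=35/4
Cov(X,Y) = E[XY] - E[X]E[Y] = 35/4 - 11/4*11/4 = 19/16

19/16


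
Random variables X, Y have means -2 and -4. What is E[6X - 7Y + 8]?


E[6X - 7Y + 8] = 6*E[X] - 7*E[Y] + 8
= (6)*(-2) + (-7)*(-4) + (8)
= -12 + 28 + 8 = 24

24


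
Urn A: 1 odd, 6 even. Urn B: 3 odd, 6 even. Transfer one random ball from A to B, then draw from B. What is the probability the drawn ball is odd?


P(transfer odd) = 1/7; P(transfer even) = 6/7
If odd transferred: Urn II has 4 odd of 10, so P(odd|odd moved) = 2/5
If even transferred: Urn II has 3 odd of 10, so P(odd|even moved) = 3/10
By total probability: P(odd) = 1/7*2/5 + 6/7*3/10 = 11/35

11/35


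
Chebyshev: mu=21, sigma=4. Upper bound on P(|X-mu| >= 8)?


k = 8/4 = 2
Chebyshev: P(|X-mu| >= k*sigma) <= 1/k^2 = 1/2^2 = 1/4

1/4


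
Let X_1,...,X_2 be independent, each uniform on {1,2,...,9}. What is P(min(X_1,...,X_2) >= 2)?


P(min >= 2) = P(all X_i >= 2) = (P(X_1 >= 2))^2
= (8/9)^2 = 64/81

64/81


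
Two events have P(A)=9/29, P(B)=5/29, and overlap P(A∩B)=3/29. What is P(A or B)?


P(A∪B) = P(A) + P(B) - P(A∩B)
= 9/29 + 5/29 - 3/29 = 11/29

11/29


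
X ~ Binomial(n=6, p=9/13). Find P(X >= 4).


P(X>=4) = P(X=4) + P(X=5) + P(X=6)
= 1574640/4826809 + 1417176/4826809 + 531441/4826809
= 3523257/4826809

3523257/4826809


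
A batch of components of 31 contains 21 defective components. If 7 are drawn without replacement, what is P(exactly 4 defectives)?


P(X=4) = C(21,4)*C(10,3) / C(31,7)
= 5985*120 / 2629575
= 718200/2629575 = 3192/11687

3192/11687


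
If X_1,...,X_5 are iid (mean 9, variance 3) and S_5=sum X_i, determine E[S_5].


E[S_n] = n*E[X_1] = 5*9 = 45

45


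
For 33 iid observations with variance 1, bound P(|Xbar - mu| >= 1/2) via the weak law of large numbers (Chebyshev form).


Var(Xbar) = Var(X)/n = 1/33
Chebyshev: P(|Xbar-mu| >= 1/2) <= Var(Xbar)/(1/2)^2 = (1/33)/(1/4) = 4/33

4/33


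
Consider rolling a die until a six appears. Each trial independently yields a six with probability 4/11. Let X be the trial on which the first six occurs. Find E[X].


For geometric (trials until first success), E[X] = 1/p = 1/(4/11) = 11/4

11/4


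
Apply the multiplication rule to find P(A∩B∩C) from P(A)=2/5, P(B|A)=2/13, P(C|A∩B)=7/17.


P(A∩B∩C) = P(A) * P(B|A) * P(C|A∩B)
= 2/5 * 2/13 * 7/17
= 4/65 * 7/17 = 28/1105

28/1105


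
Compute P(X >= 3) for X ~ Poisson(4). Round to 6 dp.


P(X>=3) = 1 - P(X<=2) = 1 - (e^(-4)*4^0/0! + e^(-4)*4^1/1! + e^(-4)*4^2/2!)
≈ 1 - (0.0183156389 + 0.0732625556 + 0.1465251111)
= 1 - 0.2381033056 = 0.7618966944
≈ 0.761897

0.761897


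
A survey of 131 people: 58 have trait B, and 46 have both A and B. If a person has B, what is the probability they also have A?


P(A|B) = P(A∩B)/P(B) = (46/131)/(58/131) = 46/58 = 23/29

23/29


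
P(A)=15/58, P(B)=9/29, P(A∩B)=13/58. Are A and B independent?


P(A)*P(B) = 15/58*9/29 = 135/1682
P(A∩B) = 13/58 != 135/1682, so not independent

No, A and B are not independent


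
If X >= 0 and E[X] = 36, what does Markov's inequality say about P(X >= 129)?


Markov: P(X >= a) <= E[X]/a
P(X >= 129) <= 36/129 = 12/43

12/43


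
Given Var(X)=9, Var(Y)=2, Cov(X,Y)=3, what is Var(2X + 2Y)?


Var(2X + 2Y) = 2^2*Var(X) + 2^2*Var(Y) + 2*2*2*Cov(X,Y)
= 4*9 + 4*2 + 8*3
= 36 + 8 + 24 = 68

68


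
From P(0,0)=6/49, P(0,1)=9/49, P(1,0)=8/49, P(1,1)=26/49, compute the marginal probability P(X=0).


P(X=0) = P(0,0)+P(0,1) = 6/49 + 9/49 = 15/49

15/49


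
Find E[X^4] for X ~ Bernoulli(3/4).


For Bernoulli: X in {0,1}
E[X^4] = 0^4*(1-3/4) + 1^4*3/4 = 3/4

3/4


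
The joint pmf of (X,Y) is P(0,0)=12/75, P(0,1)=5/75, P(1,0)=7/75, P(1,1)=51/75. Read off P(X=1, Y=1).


Read from table: P(X=1, Y=1) = 51/75 = 17/25

17/25


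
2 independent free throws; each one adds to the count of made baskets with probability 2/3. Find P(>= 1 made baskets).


P(at least one) = 1 - P(none)
P(none) = (1 - 2/3)^2 = (1/3)^2 = 1/9
P(at least one) = 1 - 1/9 = 8/9

8/9


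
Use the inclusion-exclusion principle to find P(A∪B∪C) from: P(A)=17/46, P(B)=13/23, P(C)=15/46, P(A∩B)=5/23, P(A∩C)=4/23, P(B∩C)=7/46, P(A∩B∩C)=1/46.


P(A∪B∪C) = P(A)+P(B)+P(C) - P(AB)-P(AC)-P(BC) + P(ABC)
= 17/46+13/23+15/46 - 5/23-4/23-7/46 + 1/46
= 17/23

17/23


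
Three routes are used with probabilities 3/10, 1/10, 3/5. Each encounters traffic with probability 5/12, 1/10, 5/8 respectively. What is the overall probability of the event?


P(A) = P(A|B1)P(B1) + P(A|B2)P(B2) + P(A|B3)P(B3)
= 5/12*3/10 + 1/10*1/10 + 5/8*3/5
= 1/8 + 1/100 + 3/8 = 51/100

51/100


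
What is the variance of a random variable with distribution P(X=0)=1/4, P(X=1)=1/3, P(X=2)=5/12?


E[X] = 7/6, E[X^2] = 2
Var(X) = E[X^2] - (E[X])^2 = 2 - (7/6)^2 = 23/36

23/36


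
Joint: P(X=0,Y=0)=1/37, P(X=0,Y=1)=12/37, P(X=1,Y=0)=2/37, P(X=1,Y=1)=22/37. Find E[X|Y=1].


P(Y=1) = 34/37
E[X|Y=1] = (0*12 + 1*22)/34 = 22/34 = 11/17

11/17


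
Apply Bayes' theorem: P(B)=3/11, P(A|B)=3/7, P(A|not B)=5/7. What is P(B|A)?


P(A) = P(A|B)P(B) + P(A|B')P(B') = 3/7*3/11 + 5/7*8/11 = 7/11
P(B|A) = P(A|B)P(B)/P(A) = (9/77)/(7/11) = 9/49

9/49


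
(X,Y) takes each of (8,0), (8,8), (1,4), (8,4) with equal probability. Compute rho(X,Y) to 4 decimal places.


Cov(X,Y) = 0.0000, Var(X) = 9.1875, Var(Y) = 8.0000
rho = Cov/(sqrt(VarX)*sqrt(VarY)) = 0.0000

0.0000


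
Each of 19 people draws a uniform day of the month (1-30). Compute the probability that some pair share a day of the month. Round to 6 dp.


P(all different) = prod((30-i)/30 for i=0..18) = 0.000572
P(at least one match) = 1 - 0.000572 = 0.999428

0.999428
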